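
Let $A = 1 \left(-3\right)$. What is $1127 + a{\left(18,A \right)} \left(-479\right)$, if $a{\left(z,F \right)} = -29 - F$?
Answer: $13581$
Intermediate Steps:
$A = -3$
$1127 + a{\left(18,A \right)} \left(-479\right) = 1127 + \left(-29 - -3\right) \left(-479\right) = 1127 + \left(-29 + 3\right) \left(-479\right) = 1127 - -12454 = 1127 + 12454 = 13581$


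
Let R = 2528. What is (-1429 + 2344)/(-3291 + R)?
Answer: -915/763 ≈ -1.1992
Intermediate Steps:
(-1429 + 2344)/(-3291 + R) = (-1429 + 2344)/(-3291 + 2528) = 915/(-763) = 915*(-1/763) = -915/763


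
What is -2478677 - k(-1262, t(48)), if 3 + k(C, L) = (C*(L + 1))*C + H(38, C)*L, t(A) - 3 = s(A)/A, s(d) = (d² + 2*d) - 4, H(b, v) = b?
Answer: -176701481/2 ≈ -8.8351e+7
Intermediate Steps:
s(d) = -4 + d² + 2*d
t(A) = 3 + (-4 + A² + 2*A)/A
k(C, L) = -3 + 38*L + C²*(1 + L) (k(C, L) = -3 + ((C*(L + 1))*C + 38*L) = -3 + ((C*(1 + L))*C + 38*L) = -3 + (C²*(1 + L) + 38*L) = -3 + (38*L + C²*(1 + L)) = -3 + 38*L + C²*(1 + L))
-2478677 - k(-1262, t(48)) = -2478677 - (-3 + (-1262)² + 38*(5 + 48 - 4/48) + (5 + 48 - 4/48)*(-1262)²) = -2478677 - (-3 + 1592644 + 38*(5 + 48 - 4*1/48) + (5 + 48 - 4*1/48)*1592644) = -2478677 - (-3 + 1592644 + 38*(5 + 48 - 1/12) + (5 + 48 - 1/12)*1592644) = -2478677 - (-3 + 1592644 + 38*(635/12) + (635/12)*1592644) = -2478677 - (-3 + 1592644 + 12065/6 + 252832235/3) = -2478677 - 1*171744127/2 = -2478677 - 171744127/2 = -176701481/2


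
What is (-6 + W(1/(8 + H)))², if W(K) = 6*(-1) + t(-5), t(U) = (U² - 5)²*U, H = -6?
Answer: 4048144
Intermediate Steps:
t(U) = U*(-5 + U²)² (t(U) = (-5 + U²)²*U = U*(-5 + U²)²)
W(K) = -2006 (W(K) = 6*(-1) - 5*(-5 + (-5)²)² = -6 - 5*(-5 + 25)² = -6 - 5*20² = -6 - 5*400 = -6 - 2000 = -2006)
(-6 + W(1/(8 + H)))² = (-6 - 2006)² = (-2012)² = 4048144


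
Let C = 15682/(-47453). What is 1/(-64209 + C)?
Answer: -47453/3046925359 ≈ -1.5574e-5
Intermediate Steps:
C = -15682/47453 (C = 15682*(-1/47453) = -15682/47453 ≈ -0.33047)
1/(-64209 + C) = 1/(-64209 - 15682/47453) = 1/(-3046925359/47453) = -47453/3046925359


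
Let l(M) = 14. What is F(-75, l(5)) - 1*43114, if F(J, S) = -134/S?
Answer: -301865/7 ≈ -43124.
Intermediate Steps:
F(-75, l(5)) - 1*43114 = -134/14 - 1*43114 = -134*1/14 - 43114 = -67/7 - 43114 = -301865/7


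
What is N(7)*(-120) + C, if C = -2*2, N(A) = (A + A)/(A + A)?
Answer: -124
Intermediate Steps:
N(A) = 1 (N(A) = (2*A)/((2*A)) = (2*A)*(1/(2*A)) = 1)
C = -4
N(7)*(-120) + C = 1*(-120) - 4 = -120 - 4 = -124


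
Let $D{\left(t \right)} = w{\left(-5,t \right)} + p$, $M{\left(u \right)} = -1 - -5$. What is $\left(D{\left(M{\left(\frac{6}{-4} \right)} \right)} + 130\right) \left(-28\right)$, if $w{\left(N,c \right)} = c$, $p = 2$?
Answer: $-3808$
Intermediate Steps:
$M{\left(u \right)} = 4$ ($M{\left(u \right)} = -1 + 5 = 4$)
$D{\left(t \right)} = 2 + t$ ($D{\left(t \right)} = t + 2 = 2 + t$)
$\left(D{\left(M{\left(\frac{6}{-4} \right)} \right)} + 130\right) \left(-28\right) = \left(\left(2 + 4\right) + 130\right) \left(-28\right) = \left(6 + 130\right) \left(-28\right) = 136 \left(-28\right) = -3808$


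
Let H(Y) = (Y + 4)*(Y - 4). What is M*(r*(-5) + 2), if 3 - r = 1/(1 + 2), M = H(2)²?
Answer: -1632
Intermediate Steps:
H(Y) = (-4 + Y)*(4 + Y) (H(Y) = (4 + Y)*(-4 + Y) = (-4 + Y)*(4 + Y))
M = 144 (M = (-16 + 2²)² = (-16 + 4)² = (-12)² = 144)
r = 8/3 (r = 3 - 1/(1 + 2) = 3 - 1/3 = 3 - 1*⅓ = 3 - ⅓ = 8/3 ≈ 2.6667)
M*(r*(-5) + 2) = 144*((8/3)*(-5) + 2) = 144*(-40/3 + 2) = 144*(-34/3) = -1632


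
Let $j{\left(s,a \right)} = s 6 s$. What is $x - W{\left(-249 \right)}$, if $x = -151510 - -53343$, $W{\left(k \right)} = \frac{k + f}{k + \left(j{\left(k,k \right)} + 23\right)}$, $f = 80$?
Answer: $- \frac{36496527091}{371780} \approx -98167.0$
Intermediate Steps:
$j{\left(s,a \right)} = 6 s^{2}$ ($j{\left(s,a \right)} = 6 s s = 6 s^{2}$)
$W{\left(k \right)} = \frac{80 + k}{23 + k + 6 k^{2}}$ ($W{\left(k \right)} = \frac{k + 80}{k + \left(6 k^{2} + 23\right)} = \frac{80 + k}{k + \left(23 + 6 k^{2}\right)} = \frac{80 + k}{23 + k + 6 k^{2}}$)
$x = -98167$ ($x = -151510 + 53343 = -98167$)
$x - W{\left(-249 \right)} = -98167 - \frac{80 - 249}{23 - 249 + 6 \left(-249\right)^{2}} = -98167 - \frac{1}{23 - 249 + 6 \cdot 62001} \left(-169\right) = -98167 - \frac{1}{23 - 249 + 372006} \left(-169\right) = -98167 - \frac{1}{371780} \left(-169\right) = -98167 - - \frac{169}{371780} = -98167 + \frac{169}{371780} = - \frac{36496527091}{371780}$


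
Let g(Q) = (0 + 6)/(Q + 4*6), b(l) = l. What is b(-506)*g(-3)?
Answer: -1012/7 ≈ -144.57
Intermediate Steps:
g(Q) = 6/(24 + Q) (g(Q) = 6/(Q + 24) = 6/(24 + Q))
b(-506)*g(-3) = -3036/(24 - 3) = -3036/21 = -506*2/7 = -1012/7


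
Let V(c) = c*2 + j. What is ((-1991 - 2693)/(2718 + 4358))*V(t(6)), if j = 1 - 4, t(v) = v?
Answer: -10539/1769 ≈ -5.9576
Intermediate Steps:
j = -3
V(c) = -3 + 2*c (V(c) = c*2 - 3 = 2*c - 3 = -3 + 2*c)
((-1991 - 2693)/(2718 + 4358))*V(t(6)) = ((-1991 - 2693)/(2718 + 4358))*(-3 + 2*6) = (-4684/7076)*(-3 + 12) = -4684*1/7076*9 = -1171/1769*9 = -10539/1769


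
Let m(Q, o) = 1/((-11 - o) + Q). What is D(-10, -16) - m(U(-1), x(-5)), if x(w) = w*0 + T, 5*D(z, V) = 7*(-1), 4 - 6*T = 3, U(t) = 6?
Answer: -187/155 ≈ -1.2065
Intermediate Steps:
T = ⅙ (T = ⅔ - ⅙*3 = ⅔ - ½ = ⅙ ≈ 0.16667)
D(z, V) = -7/5 (D(z, V) = (7*(-1))/5 = (⅕)*(-7) = -7/5)
x(w) = ⅙ (x(w) = w*0 + ⅙ = 0 + ⅙ = ⅙)
m(Q, o) = 1/(-11 + Q - o)
D(-10, -16) - m(U(-1), x(-5)) = -7/5 - (-1)/(11 + ⅙ - 1*6) = -7/5 - (-1)/(11 + ⅙ - 6) = -7/5 - (-1)/31/6 = -7/5 - (-1)*6/31 = -7/5 - 1*(-6/31) = -7/5 + 6/31 = -187/155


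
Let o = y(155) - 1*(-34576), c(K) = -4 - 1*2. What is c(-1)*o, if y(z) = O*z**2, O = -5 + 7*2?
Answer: -1504806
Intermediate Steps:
O = 9 (O = -5 + 14 = 9)
c(K) = -6 (c(K) = -4 - 2 = -6)
y(z) = 9*z**2
o = 250801 (o = 9*155**2 - 1*(-34576) = 9*24025 + 34576 = 216225 + 34576 = 250801)
c(-1)*o = -6*250801 = -1504806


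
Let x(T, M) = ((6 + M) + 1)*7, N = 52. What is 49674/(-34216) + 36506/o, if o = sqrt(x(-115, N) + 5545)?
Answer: -24837/17108 + 18253*sqrt(662)/993 ≈ 471.50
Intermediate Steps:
x(T, M) = 49 + 7*M (x(T, M) = (7 + M)*7 = 49 + 7*M)
o = 3*sqrt(662) (o = sqrt((49 + 7*52) + 5545) = sqrt((49 + 364) + 5545) = sqrt(413 + 5545) = sqrt(5958) = 3*sqrt(662) ≈ 77.188)
49674/(-34216) + 36506/o = 49674/(-34216) + 36506/((3*sqrt(662))) = 49674*(-1/34216) + 36506*(sqrt(662)/1986) = -24837/17108 + 18253*sqrt(662)/993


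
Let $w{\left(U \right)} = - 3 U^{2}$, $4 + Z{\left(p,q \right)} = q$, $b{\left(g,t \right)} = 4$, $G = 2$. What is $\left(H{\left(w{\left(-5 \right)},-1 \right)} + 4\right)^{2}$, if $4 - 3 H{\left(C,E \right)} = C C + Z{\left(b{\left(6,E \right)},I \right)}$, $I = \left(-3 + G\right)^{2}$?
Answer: $\frac{31427236}{9} \approx 3.4919 \cdot 10^{6}$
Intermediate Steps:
$I = 1$ ($I = \left(-3 + 2\right)^{2} = \left(-1\right)^{2} = 1$)
$Z{\left(p,q \right)} = -4 + q$
$H{\left(C,E \right)} = \frac{7}{3} - \frac{C^{2}}{3}$ ($H{\left(C,E \right)} = \frac{4}{3} - \frac{C C + \left(-4 + 1\right)}{3} = \frac{4}{3} - \frac{C^{2} - 3}{3} = \frac{4}{3} - \frac{-3 + C^{2}}{3} = \frac{4}{3} - \left(-1 + \frac{C^{2}}{3}\right) = \frac{7}{3} - \frac{C^{2}}{3}$)
$\left(H{\left(w{\left(-5 \right)},-1 \right)} + 4\right)^{2} = \left(\left(\frac{7}{3} - \frac{\left(- 3 \left(-5\right)^{2}\right)^{2}}{3}\right) + 4\right)^{2} = \left(\left(\frac{7}{3} - \frac{\left(\left(-3\right) 25\right)^{2}}{3}\right) + 4\right)^{2} = \left(\left(\frac{7}{3} - \frac{\left(-75\right)^{2}}{3}\right) + 4\right)^{2} = \left(\left(\frac{7}{3} - 1875\right) + 4\right)^{2} = \left(- \frac{5618}{3} + 4\right)^{2} = \left(- \frac{5606}{3}\right)^{2} = \frac{31427236}{9}$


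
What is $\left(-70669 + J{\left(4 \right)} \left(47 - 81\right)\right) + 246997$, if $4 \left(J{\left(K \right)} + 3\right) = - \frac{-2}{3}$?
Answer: $\frac{529273}{3} \approx 1.7642 \cdot 10^{5}$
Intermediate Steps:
$J{\left(K \right)} = - \frac{17}{6}$ ($J{\left(K \right)} = -3 + \frac{\left(-1\right) \left(- \frac{2}{3}\right)}{4} = -3 + \frac{1}{4} \cdot \frac{2}{3} = -3 + \frac{1}{6} = - \frac{17}{6}$)
$\left(-70669 + J{\left(4 \right)} \left(47 - 81\right)\right) + 246997 = \left(-70669 - \frac{17 \left(47 - 81\right)}{6}\right) + 246997 = \left(-70669 - - \frac{289}{3}\right) + 246997 = \left(-70669 + \frac{289}{3}\right) + 246997 = - \frac{211718}{3} + 246997 = \frac{529273}{3}$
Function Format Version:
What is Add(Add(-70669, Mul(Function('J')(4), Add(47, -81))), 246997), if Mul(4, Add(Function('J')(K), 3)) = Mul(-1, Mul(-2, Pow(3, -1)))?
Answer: Rational(529273, 3) ≈ 1.7642e+5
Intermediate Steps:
Function('J')(K) = Rational(-17, 6) (Function('J')(K) = Add(-3, Mul(Rational(1, 4), Mul(-1, Mul(-2, Pow(3, -1))))) = Add(-3, Mul(Rational(1, 4), Mul(-1, Mul(-2, Rational(1, 3))))) = Add(-3, Mul(Rational(1, 4), Mul(-1, Rational(-2, 3)))) = Add(-3, Mul(Rational(1, 4), Rational(2, 3))) = Add(-3, Rational(1, 6)) = Rational(-17, 6))
Add(Add(-70669, Mul(Function('J')(4), Add(47, -81))), 246997) = Add(Add(-70669, Mul(Rational(-17, 6), Add(47, -81))), 246997) = Add(Add(-70669, Mul(Rational(-17, 6), -34)), 246997) = Add(Add(-70669, Rational(289, 3)), 246997) = Add(Rational(-211718, 3), 246997) = Rational(529273, 3)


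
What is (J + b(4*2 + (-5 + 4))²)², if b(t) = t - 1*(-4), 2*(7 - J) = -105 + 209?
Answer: 5776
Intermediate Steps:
J = -45 (J = 7 - (-105 + 209)/2 = 7 - ½*104 = 7 - 52 = -45)
b(t) = 4 + t (b(t) = t + 4 = 4 + t)
(J + b(4*2 + (-5 + 4))²)² = (-45 + (4 + (4*2 + (-5 + 4)))²)² = (-45 + (4 + (8 - 1))²)² = (-45 + (4 + 7)²)² = (-45 + 11²)² = (-45 + 121)² = 76² = 5776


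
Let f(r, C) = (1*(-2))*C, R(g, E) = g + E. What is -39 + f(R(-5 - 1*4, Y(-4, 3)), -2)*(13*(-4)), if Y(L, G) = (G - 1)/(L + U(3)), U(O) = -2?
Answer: -247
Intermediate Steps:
Y(L, G) = (-1 + G)/(-2 + L) (Y(L, G) = (G - 1)/(L - 2) = (-1 + G)/(-2 + L))
R(g, E) = E + g
f(r, C) = -2*C
-39 + f(R(-5 - 1*4, Y(-4, 3)), -2)*(13*(-4)) = -39 + (-2*(-2))*(13*(-4)) = -39 + 4*(-52) = -39 - 208 = -247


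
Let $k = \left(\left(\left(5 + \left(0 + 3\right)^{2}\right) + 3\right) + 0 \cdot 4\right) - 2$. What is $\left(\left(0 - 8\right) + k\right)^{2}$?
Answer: $49$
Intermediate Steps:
$k = 15$ ($k = \left(\left(\left(5 + 3^{2}\right) + 3\right) + 0\right) - 2 = \left(\left(\left(5 + 9\right) + 3\right) + 0\right) - 2 = \left(\left(14 + 3\right) + 0\right) - 2 = \left(17 + 0\right) - 2 = 17 - 2 = 15$)
$\left(\left(0 - 8\right) + k\right)^{2} = \left(\left(0 - 8\right) + 15\right)^{2} = \left(-8 + 15\right)^{2} = 7^{2} = 49$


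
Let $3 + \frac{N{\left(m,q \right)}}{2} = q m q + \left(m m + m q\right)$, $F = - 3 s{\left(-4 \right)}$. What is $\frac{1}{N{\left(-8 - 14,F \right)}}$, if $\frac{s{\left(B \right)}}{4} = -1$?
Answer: $- \frac{1}{5902} \approx -0.00016943$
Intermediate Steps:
$s{\left(B \right)} = -4$ ($s{\left(B \right)} = 4 \left(-1\right) = -4$)
$F = 12$ ($F = \left(-3\right) \left(-4\right) = 12$)
$N{\left(m,q \right)} = -6 + 2 m^{2} + 2 m q + 2 m q^{2}$ ($N{\left(m,q \right)} = -6 + 2 \left(q m q + \left(m m + m q\right)\right) = -6 + 2 \left(m q q + \left(m^{2} + m q\right)\right) = -6 + 2 \left(m q^{2} + \left(m^{2} + m q\right)\right) = -6 + 2 \left(m^{2} + m q + m q^{2}\right) = -6 + \left(2 m^{2} + 2 m q + 2 m q^{2}\right) = -6 + 2 m^{2} + 2 m q + 2 m q^{2}$)
$\frac{1}{N{\left(-8 - 14,F \right)}} = \frac{1}{-6 + 2 \left(-8 - 14\right)^{2} + 2 \left(-8 - 14\right) 12 + 2 \left(-8 - 14\right) 12^{2}} = \frac{1}{-6 + 2 \left(-22\right)^{2} + 2 \left(-22\right) 12 + 2 \left(-22\right) 144} = \frac{1}{-6 + 2 \cdot 484 - 528 - 6336} = \frac{1}{-6 + 968 - 528 - 6336} = \frac{1}{-5902} = - \frac{1}{5902}$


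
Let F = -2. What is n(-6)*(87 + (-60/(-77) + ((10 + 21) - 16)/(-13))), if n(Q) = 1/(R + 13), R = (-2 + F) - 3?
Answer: 14452/1001 ≈ 14.438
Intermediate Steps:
R = -7 (R = (-2 - 2) - 3 = -4 - 3 = -7)
n(Q) = ⅙ (n(Q) = 1/(-7 + 13) = 1/6 = ⅙)
n(-6)*(87 + (-60/(-77) + ((10 + 21) - 16)/(-13))) = (87 + (-60/(-77) + ((10 + 21) - 16)/(-13)))/6 = (87 + (-60*(-1/77) + (31 - 16)*(-1/13)))/6 = (87 + (60/77 + 15*(-1/13)))/6 = (87 + (60/77 - 15/13))/6 = (87 - 375/1001)/6 = (⅙)*(86712/1001) = 14452/1001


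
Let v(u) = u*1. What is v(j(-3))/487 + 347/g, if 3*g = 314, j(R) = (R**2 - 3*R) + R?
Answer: 511677/152918 ≈ 3.3461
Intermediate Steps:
j(R) = R**2 - 2*R
g = 314/3 (g = (1/3)*314 = 314/3 ≈ 104.67)
v(u) = u
v(j(-3))/487 + 347/g = -3*(-2 - 3)/487 + 347/(314/3) = -3*(-5)*(1/487) + 347*(3/314) = 15*(1/487) + 1041/314 = 15/487 + 1041/314 = 511677/152918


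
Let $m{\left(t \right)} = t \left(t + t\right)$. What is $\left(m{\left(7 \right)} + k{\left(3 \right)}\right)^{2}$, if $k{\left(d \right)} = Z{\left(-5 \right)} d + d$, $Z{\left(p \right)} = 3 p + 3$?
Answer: $4225$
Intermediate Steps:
$Z{\left(p \right)} = 3 + 3 p$
$m{\left(t \right)} = 2 t^{2}$ ($m{\left(t \right)} = t 2 t = 2 t^{2}$)
$k{\left(d \right)} = - 11 d$ ($k{\left(d \right)} = \left(3 + 3 \left(-5\right)\right) d + d = \left(3 - 15\right) d + d = - 12 d + d = - 11 d$)
$\left(m{\left(7 \right)} + k{\left(3 \right)}\right)^{2} = \left(2 \cdot 7^{2} - 33\right)^{2} = \left(2 \cdot 49 - 33\right)^{2} = \left(98 - 33\right)^{2} = 65^{2} = 4225$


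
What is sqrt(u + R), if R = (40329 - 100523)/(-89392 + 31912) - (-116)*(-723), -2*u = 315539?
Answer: I*sqrt(49897178426805)/14370 ≈ 491.57*I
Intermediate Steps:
u = -315539/2 (u = -1/2*315539 = -315539/2 ≈ -1.5777e+5)
R = -2410336223/28740 (R = -60194/(-57480) - 1*83868 = -60194*(-1/57480) - 83868 = 30097/28740 - 83868 = -2410336223/28740 ≈ -83867.)
sqrt(u + R) = sqrt(-315539/2 - 2410336223/28740) = sqrt(-6944631653/28740) = I*sqrt(49897178426805)/14370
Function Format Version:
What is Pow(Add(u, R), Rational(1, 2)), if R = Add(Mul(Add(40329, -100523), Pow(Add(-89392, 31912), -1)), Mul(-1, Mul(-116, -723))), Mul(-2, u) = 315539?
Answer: Mul(Rational(1, 14370), I, Pow(49897178426805, Rational(1, 2))) ≈ Mul(491.57, I)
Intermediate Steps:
u = Rational(-315539, 2) (u = Mul(Rational(-1, 2), 315539) = Rational(-315539, 2) ≈ -1.5777e+5)
R = Rational(-2410336223, 28740) (R = Add(Mul(-60194, Pow(-57480, -1)), Mul(-1, 83868)) = Add(Mul(-60194, Rational(-1, 57480)), -83868) = Add(Rational(30097, 28740), -83868) = Rational(-2410336223, 28740) ≈ -83867.)
Pow(Add(u, R), Rational(1, 2)) = Pow(Add(Rational(-315539, 2), Rational(-2410336223, 28740)), Rational(1, 2)) = Pow(Rational(-6944631653, 28740), Rational(1, 2)) = Mul(Rational(1, 14370), I, Pow(49897178426805, Rational(1, 2)))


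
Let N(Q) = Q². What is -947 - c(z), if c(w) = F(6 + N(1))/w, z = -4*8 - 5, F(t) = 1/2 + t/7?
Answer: -70075/74 ≈ -946.96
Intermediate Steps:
F(t) = ½ + t/7 (F(t) = 1*(½) + t*(⅐) = ½ + t/7)
z = -37 (z = -32 - 5 = -37)
c(w) = 3/(2*w) (c(w) = (½ + (6 + 1²)/7)/w = (½ + (6 + 1)/7)/w = (½ + (⅐)*7)/w = (½ + 1)/w = 3/(2*w))
-947 - c(z) = -947 - 3/(2*(-37)) = -947 - 3*(-1)/(2*37) = -947 - 1*(-3/74) = -947 + 3/74 = -70075/74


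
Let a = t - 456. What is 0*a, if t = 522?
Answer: 0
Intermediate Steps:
a = 66 (a = 522 - 456 = 66)
0*a = 0*66 = 0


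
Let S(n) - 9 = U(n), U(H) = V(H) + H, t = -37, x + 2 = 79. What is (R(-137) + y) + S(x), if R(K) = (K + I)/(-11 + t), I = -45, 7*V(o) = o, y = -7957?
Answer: -188549/24 ≈ -7856.2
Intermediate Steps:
x = 77 (x = -2 + 79 = 77)
V(o) = o/7
U(H) = 8*H/7 (U(H) = H/7 + H = 8*H/7)
S(n) = 9 + 8*n/7
R(K) = 15/16 - K/48 (R(K) = (K - 45)/(-11 - 37) = (-45 + K)/(-48) = (-45 + K)*(-1/48) = 15/16 - K/48)
(R(-137) + y) + S(x) = ((15/16 - 1/48*(-137)) - 7957) + (9 + (8/7)*77) = ((15/16 + 137/48) - 7957) + (9 + 88) = (91/24 - 7957) + 97 = -190877/24 + 97 = -188549/24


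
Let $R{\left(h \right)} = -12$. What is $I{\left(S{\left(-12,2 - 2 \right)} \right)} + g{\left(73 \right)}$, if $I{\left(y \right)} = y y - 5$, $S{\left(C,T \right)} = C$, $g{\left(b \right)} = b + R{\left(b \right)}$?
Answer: $200$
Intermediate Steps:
$g{\left(b \right)} = -12 + b$ ($g{\left(b \right)} = b - 12 = -12 + b$)
$I{\left(y \right)} = -5 + y^{2}$ ($I{\left(y \right)} = y^{2} - 5 = -5 + y^{2}$)
$I{\left(S{\left(-12,2 - 2 \right)} \right)} + g{\left(73 \right)} = \left(-5 + \left(-12\right)^{2}\right) + \left(-12 + 73\right) = \left(-5 + 144\right) + 61 = 139 + 61 = 200$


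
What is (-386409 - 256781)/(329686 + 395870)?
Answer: -321595/362778 ≈ -0.88648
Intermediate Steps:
(-386409 - 256781)/(329686 + 395870) = -643190/725556 = -643190*1/725556 = -321595/362778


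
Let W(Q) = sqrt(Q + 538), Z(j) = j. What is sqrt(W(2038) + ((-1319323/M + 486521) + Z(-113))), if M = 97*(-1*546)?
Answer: sqrt(1364431396933878 + 11219893776*sqrt(161))/52962 ≈ 697.48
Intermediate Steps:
M = -52962 (M = 97*(-546) = -52962)
W(Q) = sqrt(538 + Q)
sqrt(W(2038) + ((-1319323/M + 486521) + Z(-113))) = sqrt(sqrt(538 + 2038) + ((-1319323/(-52962) + 486521) - 113)) = sqrt(sqrt(2576) + ((-1319323*(-1/52962) + 486521) - 113)) = sqrt(4*sqrt(161) + ((1319323/52962 + 486521) - 113)) = sqrt(4*sqrt(161) + (25768444525/52962 - 113)) = sqrt(4*sqrt(161) + 25762459819/52962) = sqrt(25762459819/52962 + 4*sqrt(161))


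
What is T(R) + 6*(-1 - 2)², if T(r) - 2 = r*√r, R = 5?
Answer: 56 + 5*√5 ≈ 67.180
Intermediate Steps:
T(r) = 2 + r^(3/2) (T(r) = 2 + r*√r = 2 + r^(3/2))
T(R) + 6*(-1 - 2)² = (2 + 5^(3/2)) + 6*(-1 - 2)² = (2 + 5*√5) + 6*(-3)² = (2 + 5*√5) + 6*9 = (2 + 5*√5) + 54 = 56 + 5*√5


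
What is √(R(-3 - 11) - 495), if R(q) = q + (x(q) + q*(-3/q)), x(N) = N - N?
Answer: 16*I*√2 ≈ 22.627*I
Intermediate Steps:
x(N) = 0
R(q) = -3 + q (R(q) = q + (0 + q*(-3/q)) = q + (0 - 3) = q - 3 = -3 + q)
√(R(-3 - 11) - 495) = √((-3 + (-3 - 11)) - 495) = √((-3 - 14) - 495) = √(-17 - 495) = √(-512) = 16*I*√2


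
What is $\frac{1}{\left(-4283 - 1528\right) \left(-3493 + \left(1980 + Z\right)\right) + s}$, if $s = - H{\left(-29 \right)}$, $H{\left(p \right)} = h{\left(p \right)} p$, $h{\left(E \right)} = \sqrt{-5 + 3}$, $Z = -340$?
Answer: $\frac{10767783}{115945150736771} - \frac{29 i \sqrt{2}}{115945150736771} \approx 9.287 \cdot 10^{-8} - 3.5372 \cdot 10^{-13} i$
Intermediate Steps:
$h{\left(E \right)} = i \sqrt{2}$ ($h{\left(E \right)} = \sqrt{-2} = i \sqrt{2}$)
$H{\left(p \right)} = i p \sqrt{2}$ ($H{\left(p \right)} = i \sqrt{2} p = i p \sqrt{2}$)
$s = 29 i \sqrt{2}$ ($s = - i \left(-29\right) \sqrt{2} = - \left(-29\right) i \sqrt{2} = 29 i \sqrt{2} \approx 41.012 i$)
$\frac{1}{\left(-4283 - 1528\right) \left(-3493 + \left(1980 + Z\right)\right) + s} = \frac{1}{\left(-4283 - 1528\right) \left(-3493 + \left(1980 - 340\right)\right) + 29 i \sqrt{2}} = \frac{1}{- 5811 \left(-3493 + 1640\right) + 29 i \sqrt{2}} = \frac{1}{\left(-5811\right) \left(-1853\right) + 29 i \sqrt{2}} = \frac{1}{10767783 + 29 i \sqrt{2}}$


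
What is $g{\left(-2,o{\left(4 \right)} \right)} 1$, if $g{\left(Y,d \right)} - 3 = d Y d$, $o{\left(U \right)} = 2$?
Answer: $-5$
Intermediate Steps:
$g{\left(Y,d \right)} = 3 + Y d^{2}$ ($g{\left(Y,d \right)} = 3 + d Y d = 3 + Y d d = 3 + Y d^{2}$)
$g{\left(-2,o{\left(4 \right)} \right)} 1 = \left(3 - 2 \cdot 2^{2}\right) 1 = \left(3 - 8\right) 1 = \left(-5\right) 1 = -5$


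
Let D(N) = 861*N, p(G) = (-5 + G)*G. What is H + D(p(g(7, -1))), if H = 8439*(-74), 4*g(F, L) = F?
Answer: -10070127/16 ≈ -6.2938e+5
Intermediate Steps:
g(F, L) = F/4
p(G) = G*(-5 + G)
H = -624486
H + D(p(g(7, -1))) = -624486 + 861*(((¼)*7)*(-5 + (¼)*7)) = -624486 + 861*(7*(-5 + 7/4)/4) = -624486 + 861*((7/4)*(-13/4)) = -624486 + 861*(-91/16) = -624486 - 78351/16 = -10070127/16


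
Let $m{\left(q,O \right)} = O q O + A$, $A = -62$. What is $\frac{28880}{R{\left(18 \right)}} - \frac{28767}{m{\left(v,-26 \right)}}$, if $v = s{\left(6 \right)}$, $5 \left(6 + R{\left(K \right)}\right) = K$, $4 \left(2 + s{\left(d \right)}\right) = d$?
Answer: $- \frac{14353699}{1200} \approx -11961.0$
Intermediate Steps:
$s{\left(d \right)} = -2 + \frac{d}{4}$
$R{\left(K \right)} = -6 + \frac{K}{5}$
$v = - \frac{1}{2}$ ($v = -2 + \frac{1}{4} \cdot 6 = -2 + \frac{3}{2} = - \frac{1}{2} \approx -0.5$)
$m{\left(q,O \right)} = -62 + q O^{2}$ ($m{\left(q,O \right)} = O q O - 62 = q O^{2} - 62 = -62 + q O^{2}$)
$\frac{28880}{R{\left(18 \right)}} - \frac{28767}{m{\left(v,-26 \right)}} = \frac{28880}{-6 + \frac{1}{5} \cdot 18} - \frac{28767}{-62 - \frac{\left(-26\right)^{2}}{2}} = \frac{28880}{-6 + \frac{18}{5}} - \frac{28767}{-62 - 338} = \frac{28880}{- \frac{12}{5}} - \frac{28767}{-62 - 338} = 28880 \left(- \frac{5}{12}\right) - \frac{28767}{-400} = - \frac{36100}{3} - - \frac{28767}{400} = - \frac{36100}{3} + \frac{28767}{400} = - \frac{14353699}{1200}$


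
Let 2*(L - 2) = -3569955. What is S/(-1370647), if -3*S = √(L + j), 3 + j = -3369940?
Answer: I*√20619674/8223882 ≈ 0.00055216*I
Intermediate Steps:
j = -3369943 (j = -3 - 3369940 = -3369943)
L = -3569951/2 (L = 2 + (½)*(-3569955) = 2 - 3569955/2 = -3569951/2 ≈ -1.7850e+6)
S = -I*√20619674/6 (S = -√(-3569951/2 - 3369943)/3 = -I*√20619674/6 ≈ -756.81*I)
S/(-1370647) = -I*√20619674/6/(-1370647) = -I*√20619674/6*(-1/1370647) = I*√20619674/8223882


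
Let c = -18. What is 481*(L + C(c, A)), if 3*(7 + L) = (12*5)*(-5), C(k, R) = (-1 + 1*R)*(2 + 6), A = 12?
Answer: -9139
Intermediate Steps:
C(k, R) = -8 + 8*R (C(k, R) = (-1 + R)*8 = -8 + 8*R)
L = -107 (L = -7 + ((12*5)*(-5))/3 = -7 + (60*(-5))/3 = -7 + (⅓)*(-300) = -7 - 100 = -107)
481*(L + C(c, A)) = 481*(-107 + (-8 + 8*12)) = 481*(-107 + (-8 + 96)) = 481*(-107 + 88) = 481*(-19) = -9139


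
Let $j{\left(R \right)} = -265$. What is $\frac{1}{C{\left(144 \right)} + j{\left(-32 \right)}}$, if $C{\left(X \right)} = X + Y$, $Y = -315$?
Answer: $- \frac{1}{436} \approx -0.0022936$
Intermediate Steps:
$C{\left(X \right)} = -315 + X$ ($C{\left(X \right)} = X - 315 = -315 + X$)
$\frac{1}{C{\left(144 \right)} + j{\left(-32 \right)}} = \frac{1}{\left(-315 + 144\right) - 265} = \frac{1}{-171 - 265} = \frac{1}{-436} = - \frac{1}{436}$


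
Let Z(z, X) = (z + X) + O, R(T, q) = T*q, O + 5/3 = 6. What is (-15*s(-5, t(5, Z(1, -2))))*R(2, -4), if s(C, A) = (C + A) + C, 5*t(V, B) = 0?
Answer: -1200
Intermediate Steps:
O = 13/3 (O = -5/3 + 6 = 13/3 ≈ 4.3333)
Z(z, X) = 13/3 + X + z (Z(z, X) = (z + X) + 13/3 = (X + z) + 13/3 = 13/3 + X + z)
t(V, B) = 0 (t(V, B) = (⅕)*0 = 0)
s(C, A) = A + 2*C (s(C, A) = (A + C) + C = A + 2*C)
(-15*s(-5, t(5, Z(1, -2))))*R(2, -4) = (-15*(0 + 2*(-5)))*(2*(-4)) = -15*(0 - 10)*(-8) = -15*(-10)*(-8) = 150*(-8) = -1200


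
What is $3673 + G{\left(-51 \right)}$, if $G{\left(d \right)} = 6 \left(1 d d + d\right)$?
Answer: $18973$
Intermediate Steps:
$G{\left(d \right)} = 6 d + 6 d^{2}$ ($G{\left(d \right)} = 6 \left(d d + d\right) = 6 \left(d^{2} + d\right) = 6 \left(d + d^{2}\right) = 6 d + 6 d^{2}$)
$3673 + G{\left(-51 \right)} = 3673 + 6 \left(-51\right) \left(1 - 51\right) = 3673 + 6 \left(-51\right) \left(-50\right) = 3673 + 15300 = 18973$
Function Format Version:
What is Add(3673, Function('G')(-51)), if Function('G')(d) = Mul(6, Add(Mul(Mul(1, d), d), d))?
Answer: 18973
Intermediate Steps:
Function('G')(d) = Add(Mul(6, d), Mul(6, Pow(d, 2))) (Function('G')(d) = Mul(6, Add(Mul(d, d), d)) = Mul(6, Add(Pow(d, 2), d)) = Mul(6, Add(d, Pow(d, 2))) = Add(Mul(6, d), Mul(6, Pow(d, 2))))
Add(3673, Function('G')(-51)) = Add(3673, Mul(6, -51, Add(1, -51))) = Add(3673, Mul(6, -51, -50)) = Add(3673, 15300) = 18973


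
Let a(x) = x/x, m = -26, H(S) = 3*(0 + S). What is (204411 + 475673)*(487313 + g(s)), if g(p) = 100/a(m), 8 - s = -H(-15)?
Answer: 331481782692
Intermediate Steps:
H(S) = 3*S
s = -37 (s = 8 - (-1)*3*(-15) = 8 - (-1)*(-45) = 8 - 1*45 = 8 - 45 = -37)
a(x) = 1
g(p) = 100 (g(p) = 100/1 = 100*1 = 100)
(204411 + 475673)*(487313 + g(s)) = (204411 + 475673)*(487313 + 100) = 680084*487413 = 331481782692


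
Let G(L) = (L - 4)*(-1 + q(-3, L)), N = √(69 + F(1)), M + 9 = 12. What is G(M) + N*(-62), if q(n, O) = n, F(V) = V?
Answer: 4 - 62*√70 ≈ -514.73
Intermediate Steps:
M = 3 (M = -9 + 12 = 3)
N = √70 (N = √(69 + 1) = √70 ≈ 8.3666)
G(L) = 16 - 4*L (G(L) = (L - 4)*(-1 - 3) = (-4 + L)*(-4) = 16 - 4*L)
G(M) + N*(-62) = (16 - 4*3) + √70*(-62) = (16 - 12) - 62*√70 = 4 - 62*√70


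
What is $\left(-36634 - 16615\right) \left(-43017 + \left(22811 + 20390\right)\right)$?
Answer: $-9797816$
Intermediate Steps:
$\left(-36634 - 16615\right) \left(-43017 + \left(22811 + 20390\right)\right) = - 53249 \left(-43017 + 43201\right) = \left(-53249\right) 184 = -9797816$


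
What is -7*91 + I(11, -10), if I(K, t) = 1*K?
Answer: -626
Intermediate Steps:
I(K, t) = K
-7*91 + I(11, -10) = -7*91 + 11 = -637 + 11 = -626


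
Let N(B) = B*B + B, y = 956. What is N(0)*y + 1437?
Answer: 1437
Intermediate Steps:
N(B) = B + B**2 (N(B) = B**2 + B = B + B**2)
N(0)*y + 1437 = (0*(1 + 0))*956 + 1437 = (0*1)*956 + 1437 = 0*956 + 1437 = 0 + 1437 = 1437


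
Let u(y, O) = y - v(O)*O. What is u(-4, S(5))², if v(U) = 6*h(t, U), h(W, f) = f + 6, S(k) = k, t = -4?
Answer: 111556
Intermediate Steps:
h(W, f) = 6 + f
v(U) = 36 + 6*U (v(U) = 6*(6 + U) = 36 + 6*U)
u(y, O) = y - O*(36 + 6*O) (u(y, O) = y - (36 + 6*O)*O = y - O*(36 + 6*O))
u(-4, S(5))² = (-4 - 6*5*(6 + 5))² = (-4 - 6*5*11)² = (-4 - 330)² = (-334)² = 111556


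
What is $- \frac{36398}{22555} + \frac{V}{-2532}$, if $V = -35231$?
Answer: $\frac{702475469}{57109260} \approx 12.301$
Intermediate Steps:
$- \frac{36398}{22555} + \frac{V}{-2532} = - \frac{36398}{22555} - \frac{35231}{-2532} = \left(-36398\right) \frac{1}{22555} - - \frac{35231}{2532} = - \frac{36398}{22555} + \frac{35231}{2532} = \frac{702475469}{57109260}$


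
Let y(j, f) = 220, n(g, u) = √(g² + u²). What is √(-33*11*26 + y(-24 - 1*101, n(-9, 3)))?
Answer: I*√9218 ≈ 96.01*I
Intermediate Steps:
√(-33*11*26 + y(-24 - 1*101, n(-9, 3))) = √(-33*11*26 + 220) = √(-363*26 + 220) = √(-9438 + 220) = √(-9218) = I*√9218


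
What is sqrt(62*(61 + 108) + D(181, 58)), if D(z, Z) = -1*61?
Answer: sqrt(10417) ≈ 102.06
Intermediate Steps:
D(z, Z) = -61
sqrt(62*(61 + 108) + D(181, 58)) = sqrt(62*(61 + 108) - 61) = sqrt(62*169 - 61) = sqrt(10478 - 61) = sqrt(10417)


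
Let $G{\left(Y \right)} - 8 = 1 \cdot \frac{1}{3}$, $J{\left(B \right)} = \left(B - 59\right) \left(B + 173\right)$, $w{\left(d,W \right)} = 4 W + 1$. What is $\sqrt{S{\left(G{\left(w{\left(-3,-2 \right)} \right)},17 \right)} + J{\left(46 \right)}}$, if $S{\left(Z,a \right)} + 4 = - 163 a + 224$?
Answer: $i \sqrt{5398} \approx 73.471 i$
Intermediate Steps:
$w{\left(d,W \right)} = 1 + 4 W$
$J{\left(B \right)} = \left(-59 + B\right) \left(173 + B\right)$
$G{\left(Y \right)} = \frac{25}{3}$ ($G{\left(Y \right)} = 8 + 1 \cdot \frac{1}{3} = 8 + \frac{1}{3} = \frac{25}{3}$)
$S{\left(Z,a \right)} = 220 - 163 a$ ($S{\left(Z,a \right)} = -4 - \left(-224 + 163 a\right) = 220 - 163 a$)
$\sqrt{S{\left(G{\left(w{\left(-3,-2 \right)} \right)},17 \right)} + J{\left(46 \right)}} = \sqrt{\left(220 - 2771\right) + \left(-10207 + 46^{2} + 114 \cdot 46\right)} = \sqrt{\left(220 - 2771\right) + \left(-10207 + 2116 + 5244\right)} = \sqrt{-2551 - 2847} = \sqrt{-5398} = i \sqrt{5398}$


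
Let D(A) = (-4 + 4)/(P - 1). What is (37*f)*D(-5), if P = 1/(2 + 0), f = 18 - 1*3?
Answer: 0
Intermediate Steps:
f = 15 (f = 18 - 3 = 15)
P = 1/2 ≈ 0.50000
D(A) = 0 (D(A) = (-4 + 4)/(1/2 - 1) = 0/(-1/2) = 0*(-2) = 0)
(37*f)*D(-5) = (37*15)*0 = 555*0 = 0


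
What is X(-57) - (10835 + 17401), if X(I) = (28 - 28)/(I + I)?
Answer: -28236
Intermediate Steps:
X(I) = 0 (X(I) = 0/((2*I)) = 0*(1/(2*I)) = 0)
X(-57) - (10835 + 17401) = 0 - (10835 + 17401) = 0 - 1*28236 = 0 - 28236 = -28236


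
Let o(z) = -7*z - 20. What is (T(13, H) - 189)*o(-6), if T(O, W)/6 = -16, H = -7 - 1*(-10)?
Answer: -6270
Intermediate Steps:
H = 3 (H = -7 + 10 = 3)
o(z) = -20 - 7*z
T(O, W) = -96 (T(O, W) = 6*(-16) = -96)
(T(13, H) - 189)*o(-6) = (-96 - 189)*(-20 - 7*(-6)) = -285*(-20 + 42) = -285*22 = -6270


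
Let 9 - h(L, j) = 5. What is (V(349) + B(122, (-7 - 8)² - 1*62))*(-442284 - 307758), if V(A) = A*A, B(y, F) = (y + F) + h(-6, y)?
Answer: -91572627780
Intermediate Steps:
h(L, j) = 4 (h(L, j) = 9 - 1*5 = 9 - 5 = 4)
B(y, F) = 4 + F + y (B(y, F) = (y + F) + 4 = (F + y) + 4 = 4 + F + y)
V(A) = A²
(V(349) + B(122, (-7 - 8)² - 1*62))*(-442284 - 307758) = (349² + (4 + ((-7 - 8)² - 1*62) + 122))*(-442284 - 307758) = (121801 + (4 + ((-15)² - 62) + 122))*(-750042) = (121801 + (4 + (225 - 62) + 122))*(-750042) = (121801 + (4 + 163 + 122))*(-750042) = (121801 + 289)*(-750042) = 122090*(-750042) = -91572627780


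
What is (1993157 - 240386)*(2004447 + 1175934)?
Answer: 5574479585751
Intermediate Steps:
(1993157 - 240386)*(2004447 + 1175934) = 1752771*3180381 = 5574479585751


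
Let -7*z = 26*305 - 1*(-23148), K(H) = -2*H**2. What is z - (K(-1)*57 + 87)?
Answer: -30889/7 ≈ -4412.7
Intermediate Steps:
z = -31078/7 (z = -(26*305 - 1*(-23148))/7 = -(7930 + 23148)/7 = -1/7*31078 = -31078/7 ≈ -4439.7)
z - (K(-1)*57 + 87) = -31078/7 - (-2*(-1)**2*57 + 87) = -31078/7 - (-2*1*57 + 87) = -31078/7 - (-2*57 + 87) = -31078/7 - (-114 + 87) = -31078/7 - 1*(-27) = -31078/7 + 27 = -30889/7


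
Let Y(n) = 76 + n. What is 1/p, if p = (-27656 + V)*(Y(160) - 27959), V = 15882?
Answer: 1/326410602 ≈ 3.0636e-9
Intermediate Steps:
p = 326410602 (p = (-27656 + 15882)*((76 + 160) - 27959) = -11774*(236 - 27959) = -11774*(-27723) = 326410602)
1/p = 1/326410602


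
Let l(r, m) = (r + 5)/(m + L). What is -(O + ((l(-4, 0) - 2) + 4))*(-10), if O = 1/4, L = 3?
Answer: 155/6 ≈ 25.833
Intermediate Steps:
l(r, m) = (5 + r)/(3 + m) (l(r, m) = (r + 5)/(m + 3) = (5 + r)/(3 + m))
O = 1/4 ≈ 0.25000
-(O + ((l(-4, 0) - 2) + 4))*(-10) = -(1/4 + (((5 - 4)/(3 + 0) - 2) + 4))*(-10) = -(1/4 + ((1/3 - 2) + 4))*(-10) = -(1/4 + (-5/3 + 4))*(-10) = -(1/4 + 7/3)*(-10) = -31*(-10)/12 = -1*(-155/6) = 155/6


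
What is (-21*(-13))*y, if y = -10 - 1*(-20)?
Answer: 2730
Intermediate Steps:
y = 10 (y = -10 + 20 = 10)
(-21*(-13))*y = -21*(-13)*10 = 273*10 = 2730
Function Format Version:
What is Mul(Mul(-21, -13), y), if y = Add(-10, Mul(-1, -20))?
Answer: 2730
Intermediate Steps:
y = 10 (y = Add(-10, 20) = 10)
Mul(Mul(-21, -13), y) = Mul(Mul(-21, -13), 10) = Mul(273, 10) = 2730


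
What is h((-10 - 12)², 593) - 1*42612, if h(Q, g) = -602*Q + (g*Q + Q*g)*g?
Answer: 340062252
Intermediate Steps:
h(Q, g) = -602*Q + 2*Q*g² (h(Q, g) = -602*Q + (Q*g + Q*g)*g = -602*Q + (2*Q*g)*g = -602*Q + 2*Q*g²)
h((-10 - 12)², 593) - 1*42612 = 2*(-10 - 12)²*(-301 + 593²) - 1*42612 = 2*(-22)²*(-301 + 351649) - 42612 = 2*484*351348 - 42612 = 340104864 - 42612 = 340062252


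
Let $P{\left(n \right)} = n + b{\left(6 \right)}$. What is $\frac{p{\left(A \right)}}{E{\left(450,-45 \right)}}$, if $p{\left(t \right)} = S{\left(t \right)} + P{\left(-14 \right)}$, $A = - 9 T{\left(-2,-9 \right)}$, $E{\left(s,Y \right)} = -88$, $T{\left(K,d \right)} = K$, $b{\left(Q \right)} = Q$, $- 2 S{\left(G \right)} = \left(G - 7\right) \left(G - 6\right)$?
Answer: $\frac{37}{44} \approx 0.84091$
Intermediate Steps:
$S{\left(G \right)} = - \frac{\left(-7 + G\right) \left(-6 + G\right)}{2}$ ($S{\left(G \right)} = - \frac{\left(G - 7\right) \left(G - 6\right)}{2} = - \frac{\left(-7 + G\right) \left(-6 + G\right)}{2}$)
$P{\left(n \right)} = 6 + n$ ($P{\left(n \right)} = n + 6 = 6 + n$)
$A = 18$ ($A = \left(-9\right) \left(-2\right) = 18$)
$p{\left(t \right)} = -29 - \frac{t^{2}}{2} + \frac{13 t}{2}$ ($p{\left(t \right)} = \left(-21 - \frac{t^{2}}{2} + \frac{13 t}{2}\right) + \left(6 - 14\right) = \left(-21 - \frac{t^{2}}{2} + \frac{13 t}{2}\right) - 8 = -29 - \frac{t^{2}}{2} + \frac{13 t}{2}$)
$\frac{p{\left(A \right)}}{E{\left(450,-45 \right)}} = \frac{-29 - \frac{18^{2}}{2} + \frac{13}{2} \cdot 18}{-88} = \left(-29 - 162 + 117\right) \left(- \frac{1}{88}\right) = \left(-74\right) \left(- \frac{1}{88}\right) = \frac{37}{44}$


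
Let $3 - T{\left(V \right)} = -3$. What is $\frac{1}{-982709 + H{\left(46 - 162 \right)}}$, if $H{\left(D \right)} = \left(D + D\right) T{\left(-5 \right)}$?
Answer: $- \frac{1}{984101} \approx -1.0162 \cdot 10^{-6}$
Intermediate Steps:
$T{\left(V \right)} = 6$ ($T{\left(V \right)} = 3 - -3 = 3 + 3 = 6$)
$H{\left(D \right)} = 12 D$ ($H{\left(D \right)} = \left(D + D\right) 6 = 2 D 6 = 12 D$)
$\frac{1}{-982709 + H{\left(46 - 162 \right)}} = \frac{1}{-982709 + 12 \left(46 - 162\right)} = \frac{1}{-982709 + 12 \left(-116\right)} = \frac{1}{-982709 - 1392} = \frac{1}{-984101} = - \frac{1}{984101}$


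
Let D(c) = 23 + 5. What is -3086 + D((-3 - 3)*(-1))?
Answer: -3058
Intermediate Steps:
D(c) = 28
-3086 + D((-3 - 3)*(-1)) = -3086 + 28 = -3058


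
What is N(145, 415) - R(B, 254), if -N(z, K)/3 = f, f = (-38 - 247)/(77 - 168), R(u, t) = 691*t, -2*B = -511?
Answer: -15972629/91 ≈ -1.7552e+5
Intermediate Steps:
B = 511/2 (B = -1/2*(-511) = 511/2 ≈ 255.50)
f = 285/91 (f = -285/(-91) = -285*(-1/91) = 285/91 ≈ 3.1319)
N(z, K) = -855/91 (N(z, K) = -3*285/91 = -855/91)
N(145, 415) - R(B, 254) = -855/91 - 691*254 = -855/91 - 1*175514 = -855/91 - 175514 = -15972629/91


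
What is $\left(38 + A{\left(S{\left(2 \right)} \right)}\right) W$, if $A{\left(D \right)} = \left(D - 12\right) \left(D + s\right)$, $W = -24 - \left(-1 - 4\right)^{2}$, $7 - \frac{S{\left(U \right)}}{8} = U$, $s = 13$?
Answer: $-74578$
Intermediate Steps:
$S{\left(U \right)} = 56 - 8 U$
$W = -49$ ($W = -24 - \left(-5\right)^{2} = -24 - 25 = -49$)
$A{\left(D \right)} = \left(-12 + D\right) \left(13 + D\right)$ ($A{\left(D \right)} = \left(D - 12\right) \left(D + 13\right) = \left(-12 + D\right) \left(13 + D\right)$)
$\left(38 + A{\left(S{\left(2 \right)} \right)}\right) W = \left(38 + \left(-156 + \left(56 - 16\right) + \left(56 - 16\right)^{2}\right)\right) \left(-49\right) = \left(38 + \left(-156 + 40 + 40^{2}\right)\right) \left(-49\right) = \left(38 + \left(-156 + 40 + 1600\right)\right) \left(-49\right) = \left(38 + 1484\right) \left(-49\right) = 1522 \left(-49\right) = -74578$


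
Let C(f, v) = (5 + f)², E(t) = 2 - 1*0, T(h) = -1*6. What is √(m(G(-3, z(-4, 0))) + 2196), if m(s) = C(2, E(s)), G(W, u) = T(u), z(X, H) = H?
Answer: √2245 ≈ 47.381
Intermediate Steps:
T(h) = -6
E(t) = 2 (E(t) = 2 + 0 = 2)
G(W, u) = -6
m(s) = 49 (m(s) = (5 + 2)² = 7² = 49)
√(m(G(-3, z(-4, 0))) + 2196) = √(49 + 2196) = √2245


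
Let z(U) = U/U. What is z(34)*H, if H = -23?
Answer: -23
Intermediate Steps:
z(U) = 1
z(34)*H = 1*(-23) = -23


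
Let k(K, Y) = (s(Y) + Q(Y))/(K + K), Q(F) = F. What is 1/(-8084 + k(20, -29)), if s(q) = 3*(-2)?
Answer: -8/64679 ≈ -0.00012369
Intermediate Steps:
s(q) = -6
k(K, Y) = (-6 + Y)/(2*K) (k(K, Y) = (-6 + Y)/(K + K) = (-6 + Y)/((2*K)) = (-6 + Y)*(1/(2*K)) = (-6 + Y)/(2*K))
1/(-8084 + k(20, -29)) = 1/(-8084 + (½)*(-6 - 29)/20) = 1/(-8084 + (½)*(1/20)*(-35)) = 1/(-8084 - 7/8) = 1/(-64679/8) = -8/64679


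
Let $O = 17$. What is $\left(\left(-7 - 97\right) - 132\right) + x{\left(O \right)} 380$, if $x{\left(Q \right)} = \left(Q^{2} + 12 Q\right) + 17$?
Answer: $193564$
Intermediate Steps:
$x{\left(Q \right)} = 17 + Q^{2} + 12 Q$
$\left(\left(-7 - 97\right) - 132\right) + x{\left(O \right)} 380 = \left(\left(-7 - 97\right) - 132\right) + \left(17 + 17^{2} + 12 \cdot 17\right) 380 = \left(-104 - 132\right) + \left(17 + 289 + 204\right) 380 = -236 + 510 \cdot 380 = -236 + 193800 = 193564$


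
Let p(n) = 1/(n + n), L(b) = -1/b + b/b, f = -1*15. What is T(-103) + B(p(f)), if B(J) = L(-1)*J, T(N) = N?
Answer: -1546/15 ≈ -103.07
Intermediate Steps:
f = -15
L(b) = 1 - 1/b (L(b) = -1/b + 1 = 1 - 1/b)
p(n) = 1/(2*n)
B(J) = 2*J (B(J) = ((-1 - 1)/(-1))*J = (-1*(-2))*J = 2*J)
T(-103) + B(p(f)) = -103 + 2*((½)/(-15)) = -103 + 2*((½)*(-1/15)) = -103 + 2*(-1/30) = -103 - 1/15 = -1546/15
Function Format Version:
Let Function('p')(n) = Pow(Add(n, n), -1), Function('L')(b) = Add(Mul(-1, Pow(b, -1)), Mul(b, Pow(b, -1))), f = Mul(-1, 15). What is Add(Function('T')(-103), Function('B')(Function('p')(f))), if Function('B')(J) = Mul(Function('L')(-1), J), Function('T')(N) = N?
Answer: Rational(-1546, 15) ≈ -103.07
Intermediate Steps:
f = -15
Function('L')(b) = Add(1, Mul(-1, Pow(b, -1))) (Function('L')(b) = Add(Mul(-1, Pow(b, -1)), 1) = Add(1, Mul(-1, Pow(b, -1))))
Function('p')(n) = Mul(Rational(1, 2), Pow(n, -1)) (Function('p')(n) = Pow(Mul(2, n), -1) = Mul(Rational(1, 2), Pow(n, -1)))
Function('B')(J) = Mul(2, J) (Function('B')(J) = Mul(Mul(Pow(-1, -1), Add(-1, -1)), J) = Mul(Mul(-1, -2), J) = Mul(2, J))
Add(Function('T')(-103), Function('B')(Function('p')(f))) = Add(-103, Mul(2, Mul(Rational(1, 2), Pow(-15, -1)))) = Add(-103, Mul(2, Mul(Rational(1, 2), Rational(-1, 15)))) = Add(-103, Mul(2, Rational(-1, 30))) = Add(-103, Rational(-1, 15)) = Rational(-1546, 15)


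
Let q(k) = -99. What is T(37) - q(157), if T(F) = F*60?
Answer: 2319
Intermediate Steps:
T(F) = 60*F
T(37) - q(157) = 60*37 - 1*(-99) = 2220 + 99 = 2319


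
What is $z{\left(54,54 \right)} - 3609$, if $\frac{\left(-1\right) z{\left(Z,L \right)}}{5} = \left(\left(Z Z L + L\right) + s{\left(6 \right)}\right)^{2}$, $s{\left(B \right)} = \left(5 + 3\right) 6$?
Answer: $-124135225389$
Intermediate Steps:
$s{\left(B \right)} = 48$ ($s{\left(B \right)} = 8 \cdot 6 = 48$)
$z{\left(Z,L \right)} = - 5 \left(48 + L + L Z^{2}\right)^{2}$ ($z{\left(Z,L \right)} = - 5 \left(\left(Z Z L + L\right) + 48\right)^{2} = - 5 \left(\left(Z^{2} L + L\right) + 48\right)^{2} = - 5 \left(\left(L Z^{2} + L\right) + 48\right)^{2} = - 5 \left(\left(L + L Z^{2}\right) + 48\right)^{2} = - 5 \left(48 + L + L Z^{2}\right)^{2}$)
$z{\left(54,54 \right)} - 3609 = - 5 \left(48 + 54 + 54 \cdot 54^{2}\right)^{2} - 3609 = - 5 \left(48 + 54 + 54 \cdot 2916\right)^{2} - 3609 = - 5 \left(48 + 54 + 157464\right)^{2} - 3609 = - 5 \cdot 157566^{2} - 3609 = \left(-5\right) 24827044356 - 3609 = -124135221780 - 3609 = -124135225389$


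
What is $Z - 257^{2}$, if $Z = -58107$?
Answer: $-124156$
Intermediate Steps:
$Z - 257^{2} = -58107 - 257^{2} = -58107 - 66049 = -124156$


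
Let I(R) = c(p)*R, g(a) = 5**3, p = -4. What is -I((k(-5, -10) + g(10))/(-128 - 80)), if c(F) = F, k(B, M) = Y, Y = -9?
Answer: -29/13 ≈ -2.2308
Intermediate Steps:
k(B, M) = -9
g(a) = 125
I(R) = -4*R
-I((k(-5, -10) + g(10))/(-128 - 80)) = -(-4)*(-9 + 125)/(-128 - 80) = -(-4)*116/(-208) = -(-4)*116*(-1/208) = -(-4)*(-29)/52 = -1*29/13 = -29/13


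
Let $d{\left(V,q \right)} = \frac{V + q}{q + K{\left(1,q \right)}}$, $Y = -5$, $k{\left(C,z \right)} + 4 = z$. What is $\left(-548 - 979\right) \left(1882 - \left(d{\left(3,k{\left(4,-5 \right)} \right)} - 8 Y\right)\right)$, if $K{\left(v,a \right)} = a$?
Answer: $-2812225$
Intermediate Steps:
$k{\left(C,z \right)} = -4 + z$
$d{\left(V,q \right)} = \frac{V + q}{2 q}$ ($d{\left(V,q \right)} = \frac{V + q}{q + q} = \frac{V + q}{2 q}$)
$\left(-548 - 979\right) \left(1882 - \left(d{\left(3,k{\left(4,-5 \right)} \right)} - 8 Y\right)\right) = \left(-548 - 979\right) \left(1882 - \left(\frac{3 - 9}{2 \left(-4 - 5\right)} - -40\right)\right) = \left(-548 - 979\right) \left(1882 - \left(\frac{3 - 9}{2 \left(-9\right)} + 40\right)\right) = - 1527 \left(1882 - \left(\frac{1}{2} \left(- \frac{1}{9}\right) \left(-6\right) + 40\right)\right) = - 1527 \left(1882 - \left(\frac{1}{3} + 40\right)\right) = - 1527 \left(1882 - \frac{121}{3}\right) = \left(-1527\right) \frac{5525}{3} = -2812225$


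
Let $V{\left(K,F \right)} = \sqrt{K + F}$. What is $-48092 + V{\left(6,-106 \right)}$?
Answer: $-48092 + 10 i \approx -48092.0 + 10.0 i$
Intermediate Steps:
$V{\left(K,F \right)} = \sqrt{F + K}$
$-48092 + V{\left(6,-106 \right)} = -48092 + \sqrt{-106 + 6} = -48092 + \sqrt{-100} = -48092 + 10 i$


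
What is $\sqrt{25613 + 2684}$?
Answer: $\sqrt{28297} \approx 168.22$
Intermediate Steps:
$\sqrt{25613 + 2684} = \sqrt{28297}$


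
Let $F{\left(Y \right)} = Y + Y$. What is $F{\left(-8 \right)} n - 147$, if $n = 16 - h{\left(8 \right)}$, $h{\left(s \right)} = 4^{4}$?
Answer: $3693$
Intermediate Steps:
$h{\left(s \right)} = 256$
$n = -240$ ($n = 16 - 256 = -240$)
$F{\left(Y \right)} = 2 Y$
$F{\left(-8 \right)} n - 147 = 2 \left(-8\right) \left(-240\right) - 147 = \left(-16\right) \left(-240\right) - 147 = 3840 - 147 = 3693$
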